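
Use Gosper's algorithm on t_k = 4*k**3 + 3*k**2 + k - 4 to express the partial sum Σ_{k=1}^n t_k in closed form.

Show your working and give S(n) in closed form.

Ratio r(k) = (4*k**3 + 15*k**2 + 19*k + 4)/(4*k**3 + 3*k**2 + k - 4).
Factor: A=1; B=1; C=k**3 + 3*k**2/4 + k/4 - 1.
f must satisfy (1)·f(k+1) − (1)·f(k) = k**3 + 3*k**2/4 + k/4 - 1.
deg f ≤ 4 (via 0,0,3).
Match coefficients ⇒ f(k) = k*(k - 2)*(k**2 + k + 2)/4.
Get s_k = R·t_k = k*(k**3 - k**2 - 4) with R(k) = B(k−1)f(k)/C(k) = k*(k - 2)*(k**2 + k + 2)/(4*k**3 + 3*k**2 + k - 4).
s_(k+1) − s_k = 4*k**3 + 3*k**2 + k - 4 = t_k.
Σ_(k=1)^n t_k = s_(n+1) − s_(1) = (n**4 + 3*n**3 + 3*n**2 - 3*n - 4) − (-4), i.e. n*(n**3 + 3*n**2 + 3*n - 3).

S(n) = n*(n**3 + 3*n**2 + 3*n - 3)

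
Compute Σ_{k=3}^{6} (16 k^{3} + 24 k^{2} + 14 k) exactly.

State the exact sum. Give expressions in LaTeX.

Σ = 9228

r(k) = (8*k**3 + 36*k**2 + 55*k + 27)/(k*(8*k**2 + 12*k + 7)) after simplifying.
Take A(k)=1, B(k)=1, C(k)=k**3 + 3*k**2/2 + 7*k/8.
Need (1)·f(k+1) − (1)·f(k) = k**3 + 3*k**2/2 + 7*k/8.
From deg A=0, deg B=0, deg C=3: d=4.
Solving with deg f ≤ 4: f(k) = k*(k - 1)*(4*k**2 + 4*k + 3)/16.
Certificate R = B(k−1)f/C = (k - 1)*(4*k**2 + 4*k + 3)/(2*(8*k**2 + 12*k + 7)) gives s_k = k*(4*k**3 - k - 3).
s_(k+1) − s_k = 2*k*(8*k**2 + 12*k + 7) = t_k.
Telescoping: Σ = s_(7) − s_(3) = 9534 − (306) = 9228.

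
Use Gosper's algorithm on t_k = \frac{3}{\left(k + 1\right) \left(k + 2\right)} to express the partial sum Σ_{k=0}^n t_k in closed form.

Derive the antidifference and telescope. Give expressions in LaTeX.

Compute t_(k+1)/t_k: get (k + 1)/(k + 3).
Take A(k)=k + 1, B(k)=k + 3, C(k)=1.
Key eq: (k + 1)·f(k+1) = (k + 2)·f(k) + (1).
From deg A=1, deg B=1, deg C=0: d=1.
Solving with deg f ≤ 1: f(k) = k.
Certificate R = B(k−1)f/C = k*(k + 2) gives s_k = 3*k/(k + 1).
Check: Δs_k = 3/(k**2 + 3*k + 2). ✓
Telescope: S(n) = s_(n+1) − s_(0) = 3*(n + 1)/(n + 2) − (0) = 3*(n + 1)/(n + 2).

S(n) = \frac{3 \left(n + 1\right)}{n + 2}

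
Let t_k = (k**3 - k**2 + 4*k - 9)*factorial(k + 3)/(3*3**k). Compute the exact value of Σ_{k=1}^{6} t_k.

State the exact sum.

Step 1: r(k) = (k + 4)*(4*k + (k + 1)**3 - (k + 1)**2 - 5)/(3*(k**3 - k**2 + 4*k - 9)).
So A=k/3 + 4/3 and B=1, with C=k**3 - k**2 + 4*k - 9.
Key eq: (k/3 + 4/3)·f(k+1) = (1)·f(k) + (k**3 - k**2 + 4*k - 9).
Degrees (1,0,3) ⇒ d ≤ 2.
A polynomial solution: f(k) = 3*(k - 3)*(k - 1).
Certificate R = B(k−1)f/C = 3*(k - 3)*(k - 1)/(k**3 - k**2 + 4*k - 9) gives s_k = (k - 3)*(k - 1)*factorial(k + 3)/3**k.
s_(k+1) − s_k = (k**3 - k**2 + 4*k - 9)*factorial(k + 3)/(3*3**k) = t_k.
Sum = s_(7) − s_(1); s_(7) = 358400/9, s_(1) = 0 ⇒ 358400/9.

Σ = 358400/9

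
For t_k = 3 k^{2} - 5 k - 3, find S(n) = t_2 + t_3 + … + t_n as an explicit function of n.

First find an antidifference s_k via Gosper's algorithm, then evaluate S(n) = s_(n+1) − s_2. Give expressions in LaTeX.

r(k) = (3*k**2 + k - 5)/(3*k**2 - 5*k - 3) after simplifying.
So A=1 and B=1, with C=k**2 - 5*k/3 - 1.
Need (1)·f(k+1) − (1)·f(k) = k**2 - 5*k/3 - 1.
Degrees (0,0,2) ⇒ d ≤ 3.
Solving with deg f ≤ 3: f(k) = k**2*(k - 4)/3.
Certificate R = B(k−1)f/C = k**2*(k - 4)/(3*k**2 - 5*k - 3) gives s_k = k**2*(k - 4).
Verify: 3*k**2 - 5*k - 3 matches t_k.
Evaluate: s_(n+1) = n**3 - n**2 - 5*n - 3; subtract s_(2) = -8 ⇒ S(n) = n**3 - n**2 - 5*n + 5.

S(n) = n^{3} - n^{2} - 5 n + 5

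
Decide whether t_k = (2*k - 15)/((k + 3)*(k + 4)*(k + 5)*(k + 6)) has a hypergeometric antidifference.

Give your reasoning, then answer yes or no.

Yes. s_k = k*(-k**2 - 12*k - 62)/(15*(k + 3)*(k + 4)*(k + 5)).

Ratio r(k) = (k + 3)*(2*k - 13)/((k + 7)*(2*k - 15)).
Factor: A=k + 3; B=k + 7; C=k - 15/2.
f must satisfy (k + 3)·f(k+1) − (k + 6)·f(k) = k - 15/2.
From deg A=1, deg B=1, deg C=1: d=3.
Solving with deg f ≤ 3: f(k) = -k*(k**2 + 12*k + 62)/30.
Certificate R = B(k−1)f/C = -k*(k + 6)*(k**2 + 12*k + 62)/(15*(2*k - 15)) gives s_k = k*(-k**2 - 12*k - 62)/(15*(k + 3)*(k + 4)*(k + 5)).
s_(k+1) − s_k = (2*k - 15)/(k**4 + 18*k**3 + 119*k**2 + 342*k + 360) = t_k.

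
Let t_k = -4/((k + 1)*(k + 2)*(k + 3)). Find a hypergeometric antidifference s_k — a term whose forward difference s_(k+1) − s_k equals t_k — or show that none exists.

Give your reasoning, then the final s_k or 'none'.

Step 1: r(k) = (k + 1)/(k + 4).
Take A(k)=k + 1, B(k)=k + 4, C(k)=1.
Solve (k + 1)·f(k+1) − (k + 3)·f(k) = 1.
Degrees (1,1,0) ⇒ d ≤ 2.
Match coefficients ⇒ f(k) = k*(k + 3)/4.
Then R = B(k−1)f/C = k*(k + 3)**2/4, so s_k = R(k)·t_k = k*(-k - 3)/((k + 1)*(k + 2)).
s_(k+1) − s_k = -4/(k**3 + 6*k**2 + 11*k + 6) = t_k.

s_k = k*(-k - 3)/((k + 1)*(k + 2))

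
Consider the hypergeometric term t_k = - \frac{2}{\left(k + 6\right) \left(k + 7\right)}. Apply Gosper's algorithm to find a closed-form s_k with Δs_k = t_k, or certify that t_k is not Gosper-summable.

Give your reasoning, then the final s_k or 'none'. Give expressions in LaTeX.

s_k = - \frac{k}{3 k + 18}

Compute t_(k+1)/t_k: get (k + 6)/(k + 8).
So A=k + 6 and B=k + 8, with C=1.
f must satisfy (k + 6)·f(k+1) − (k + 7)·f(k) = 1.
d = 1 from the (1,1,0) case.
Solve for f: f(k) = k/6 (degree 1 ≤ 1).
R(k) = B(k−1)·f(k)/C(k) = k*(k + 7)/6; s_k = R·t_k = -k/(3*k + 18).
Δs = -2/(k**2 + 13*k + 42), as required.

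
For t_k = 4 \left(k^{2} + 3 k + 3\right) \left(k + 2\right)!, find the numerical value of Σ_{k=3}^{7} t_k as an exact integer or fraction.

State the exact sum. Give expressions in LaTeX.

Σ = 116120160

r(k) = (k + 3)*(3*k + (k + 1)**2 + 6)/(k**2 + 3*k + 3) after simplifying.
Gosper form: A/B · C(k+1)/C(k) with A=k + 3, B=1, C=k**2 + 3*k + 3.
f must satisfy (k + 3)·f(k+1) − (1)·f(k) = k**2 + 3*k + 3.
deg f ≤ 1 (via 1,0,2).
Match coefficients ⇒ f(k) = k.
R(k) = B(k−1)·f(k)/C(k) = k/(k**2 + 3*k + 3); s_k = R·t_k = 4*k*factorial(k + 2).
Verify: 4*(k**2 + 3*k + 3)*factorial(k + 2) matches t_k.
Telescoping: Σ = s_(8) − s_(3) = 116121600 − (1440) = 116120160.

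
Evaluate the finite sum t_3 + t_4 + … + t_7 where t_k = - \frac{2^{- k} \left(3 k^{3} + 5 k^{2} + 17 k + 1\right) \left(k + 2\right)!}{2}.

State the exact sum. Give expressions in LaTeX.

t_(k+1)/t_k = (3*k**4 + 23*k**3 + 78*k**2 + 134*k + 78)/(2*(3*k**3 + 5*k**2 + 17*k + 1)).
Take A(k)=k/2 + 3/2, B(k)=1, C(k)=k**3 + 5*k**2/3 + 17*k/3 + 1/3.
Need (k/2 + 3/2)·f(k+1) − (1)·f(k) = k**3 + 5*k**2/3 + 17*k/3 + 1/3.
Bound: deg f ≤ 2.
Solving with deg f ≤ 2: f(k) = 2*(3*k**2 - 4*k + 4)/3.
Then R = B(k−1)f/C = 2*(3*k**2 - 4*k + 4)/(3*k**3 + 5*k**2 + 17*k + 1), so s_k = R(k)·t_k = -(3*k**2 - 4*k + 4)*factorial(k + 2)/2**k.
Δs = -(3*k**3 + 5*k**2 + 17*k + 1)*factorial(k + 2)/(2*2**k), as required.
Sum = s_(8) − s_(3); s_(8) = -2324700, s_(3) = -285 ⇒ -2324415.

Σ = -2324415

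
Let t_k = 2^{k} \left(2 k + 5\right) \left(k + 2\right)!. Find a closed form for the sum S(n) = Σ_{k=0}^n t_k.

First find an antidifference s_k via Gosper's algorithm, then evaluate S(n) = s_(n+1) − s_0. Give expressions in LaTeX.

t_(k+1)/t_k = 2*(k + 3)*(2*k + 7)/(2*k + 5).
Gosper form: A/B · C(k+1)/C(k) with A=2*k + 6, B=1, C=k + 5/2.
f must satisfy (2*k + 6)·f(k+1) − (1)·f(k) = k + 5/2.
d = 0 from the (1,0,1) case.
Coefficient equations give f(k) = 1/2.
Get s_k = R·t_k = 2**k*factorial(k + 2) with R(k) = B(k−1)f(k)/C(k) = 1/(2*k + 5).
s_(k+1) − s_k = 2**k*(2*k + 5)*factorial(k + 2) = t_k.
Σ_(k=0)^n t_k = s_(n+1) − s_(0) = (2**(n + 1)*factorial(n + 3)) − (2), i.e. 2*2**n*factorial(n + 3) - 2.

S(n) = 2 \cdot 2^{n} \left(n + 3\right)! - 2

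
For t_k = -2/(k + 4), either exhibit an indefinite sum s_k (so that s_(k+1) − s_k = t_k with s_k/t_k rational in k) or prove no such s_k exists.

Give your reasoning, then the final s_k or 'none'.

The ratio is (k + 4)/(k + 5).
Factor: A=k + 4; B=k + 5; C=1.
f must satisfy (k + 4)·f(k+1) − (k + 4)·f(k) = 1.
From deg A=1, deg B=1, deg C=0: d=0.
Put f(k) = c0: A·f(k+1) − B(k−1)·f(k) − C = -1; need -1 = 0 — inconsistent ⇒ no f, not summable.

no hypergeometric antidifference exists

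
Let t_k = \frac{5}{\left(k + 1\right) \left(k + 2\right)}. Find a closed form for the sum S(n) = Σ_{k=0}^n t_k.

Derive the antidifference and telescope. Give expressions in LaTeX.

r(k) = (k + 1)/(k + 3) after simplifying.
So A=k + 1 and B=k + 3, with C=1.
Set up (k + 1)·f(k+1) − (k + 2)·f(k) − (1) = 0.
d = 1 from the (1,1,0) case.
A polynomial solution: f(k) = k.
So s_k = (B(k−1)f/C)·t_k = (k*(k + 2))·t_k = 5*k/(k + 1).
s_(k+1) − s_k = 5/(k**2 + 3*k + 2) = t_k.
Evaluate: s_(n+1) = 5*(n + 1)/(n + 2); subtract s_(0) = 0 ⇒ S(n) = 5*(n + 1)/(n + 2).

S(n) = \frac{5 \left(n + 1\right)}{n + 2}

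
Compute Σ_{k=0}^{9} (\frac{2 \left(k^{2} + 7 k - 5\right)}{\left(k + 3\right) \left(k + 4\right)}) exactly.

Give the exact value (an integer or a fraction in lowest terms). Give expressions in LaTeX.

Compute t_(k+1)/t_k: get (k + 3)*(7*k + (k + 1)**2 + 2)/((k + 5)*(k**2 + 7*k - 5)).
Gosper form: A/B · C(k+1)/C(k) with A=k + 3, B=k + 5, C=k**2 + 7*k - 5.
Set up (k + 3)·f(k+1) − (k + 4)·f(k) − (k**2 + 7*k - 5) = 0.
Bound: deg f ≤ 2.
A polynomial solution: f(k) = k*(3*k - 8)/3.
Get s_k = R·t_k = 2*k*(3*k - 8)/(3*(k + 3)) with R(k) = B(k−1)f(k)/C(k) = k*(k + 4)*(3*k - 8)/(3*(k**2 + 7*k - 5)).
Δs = 2*(k**2 + 7*k - 5)/(k**2 + 7*k + 12), as required.
Σ_(k=0)^(9) t_k = s_(10) − s_(0) = 440/39 − (0) = 440/39.

Σ = 440/39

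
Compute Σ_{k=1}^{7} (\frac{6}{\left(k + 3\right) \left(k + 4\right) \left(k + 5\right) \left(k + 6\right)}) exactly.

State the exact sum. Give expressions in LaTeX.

Step 1: r(k) = (k + 3)/(k + 7).
Factor: A=k + 3; B=k + 7; C=1.
Need (k + 3)·f(k+1) − (k + 6)·f(k) = 1.
d = 3 from the (1,1,0) case.
Match coefficients ⇒ f(k) = k*(k**2 + 12*k + 47)/180.
So s_k = (B(k−1)f/C)·t_k = (k*(k + 6)*(k**2 + 12*k + 47)/180)·t_k = k*(k**2 + 12*k + 47)/(30*(k + 3)*(k + 4)*(k + 5)).
Δs = 6/(k**4 + 18*k**3 + 119*k**2 + 342*k + 360), as required.
Telescoping: Σ = s_(8) − s_(1) = 23/715 − (1/60) = 133/8580.

Σ = 133/8580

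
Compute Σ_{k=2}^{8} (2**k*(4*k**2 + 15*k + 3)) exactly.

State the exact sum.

Σ = 159700

The ratio is 2*(4*k**2 + 23*k + 22)/(4*k**2 + 15*k + 3).
So A=2 and B=1, with C=k**2 + 15*k/4 + 3/4.
Solve (2)·f(k+1) − (1)·f(k) = k**2 + 15*k/4 + 3/4.
d = 2 from the (0,0,2) case.
Match coefficients ⇒ f(k) = (k - 1)*(4*k + 3)/4.
Certificate R = B(k−1)f/C = (k - 1)*(4*k + 3)/(4*k**2 + 15*k + 3) gives s_k = 2**k*(4*k**2 - k - 3).
Δs = 2**k*(4*k**2 + 15*k + 3), as required.
Telescoping: Σ = s_(9) − s_(2) = 159744 − (44) = 159700.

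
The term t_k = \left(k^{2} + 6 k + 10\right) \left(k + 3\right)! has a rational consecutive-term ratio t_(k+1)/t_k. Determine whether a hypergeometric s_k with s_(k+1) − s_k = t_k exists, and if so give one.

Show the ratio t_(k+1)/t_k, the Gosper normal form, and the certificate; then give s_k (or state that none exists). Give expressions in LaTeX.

s_k = \left(k + 2\right) \left(k + 3\right)!

r(k) = (k + 4)*(6*k + (k + 1)**2 + 16)/(k**2 + 6*k + 10) after simplifying.
So A=k + 4 and B=1, with C=k**2 + 6*k + 10.
Key eq: (k + 4)·f(k+1) = (1)·f(k) + (k**2 + 6*k + 10).
Bound: deg f ≤ 1.
A polynomial solution: f(k) = k + 2.
Then R = B(k−1)f/C = (k + 2)/(k**2 + 6*k + 10), so s_k = R(k)·t_k = (k + 2)*factorial(k + 3).
Δs = (k**2 + 6*k + 10)*factorial(k + 3), as required.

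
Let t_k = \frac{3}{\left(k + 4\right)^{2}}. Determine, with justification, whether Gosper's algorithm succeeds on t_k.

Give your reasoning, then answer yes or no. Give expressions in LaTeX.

t_(k+1)/t_k = (k + 4)**2/(k + 5)**2.
A = k**2 + 8*k + 16, B = k**2 + 10*k + 25, C = 1.
Solve (k**2 + 8*k + 16)·f(k+1) − (k**2 + 8*k + 16)·f(k) = 1.
From deg A=2, deg B=2, deg C=0: d=0.
f = c0 ⇒ A·f(k+1) − B(k−1)·f(k) − C = -1. The system {-1 = 0} is inconsistent; no antidifference.

No; the coefficient equations for f are inconsistent.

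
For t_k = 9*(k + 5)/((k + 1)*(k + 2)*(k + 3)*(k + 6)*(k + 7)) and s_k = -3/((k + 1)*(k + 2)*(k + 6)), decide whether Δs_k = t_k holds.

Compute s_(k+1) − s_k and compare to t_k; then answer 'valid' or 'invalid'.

s_(k+1) = -3/((k + 2)*(k + 3)*(k + 7))
s_(k+1) − s_k = 9*(k + 5)/(k**5 + 19*k**4 + 131*k**3 + 401*k**2 + 540*k + 252)
(s_(k+1) − s_k) − t_k = 0

valid (s_(k+1) − s_k reduces to t_k)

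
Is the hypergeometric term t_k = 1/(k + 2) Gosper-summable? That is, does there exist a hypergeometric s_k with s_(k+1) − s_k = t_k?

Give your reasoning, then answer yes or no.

No; the coefficient equations for f are inconsistent.

r(k) = (k + 2)/(k + 3) after simplifying.
Take A(k)=k + 2, B(k)=k + 3, C(k)=1.
f must satisfy (k + 2)·f(k+1) − (k + 2)·f(k) = 1.
deg f ≤ 0 (via 1,1,0).
f = c0 ⇒ A·f(k+1) − B(k−1)·f(k) − C = -1. The system {-1 = 0} is inconsistent; no antidifference.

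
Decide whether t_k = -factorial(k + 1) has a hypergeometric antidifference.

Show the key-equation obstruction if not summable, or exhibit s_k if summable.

No — key equation has no polynomial f.

t_(k+1)/t_k = k + 2.
Normal form (A,B,C) = (k + 2, 1, 1).
Set up (k + 2)·f(k+1) − (1)·f(k) − (1) = 0.
Bound: deg f ≤ -1.
Negative degree bound (-1): no f exists, t_k not Gosper-summable.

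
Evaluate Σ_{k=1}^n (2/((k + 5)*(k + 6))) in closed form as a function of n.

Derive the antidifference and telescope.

S(n) = n/(3*(n + 6))

t_(k+1)/t_k = (k + 5)/(k + 7).
Gosper form: A/B · C(k+1)/C(k) with A=k + 5, B=k + 7, C=1.
Need (k + 5)·f(k+1) − (k + 6)·f(k) = 1.
d = 1 from the (1,1,0) case.
A polynomial solution: f(k) = k/5.
So s_k = (B(k−1)f/C)·t_k = (k*(k + 6)/5)·t_k = 2*k/(5*(k + 5)).
Verify: 2/(k**2 + 11*k + 30) matches t_k.
Evaluate: s_(n+1) = 2*(n + 1)/(5*(n + 6)); subtract s_(1) = 1/15 ⇒ S(n) = n/(3*(n + 6)).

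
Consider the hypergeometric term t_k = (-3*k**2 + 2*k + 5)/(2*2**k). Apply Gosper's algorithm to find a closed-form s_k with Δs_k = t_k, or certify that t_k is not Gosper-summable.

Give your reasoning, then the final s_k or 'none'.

s_k = (3*k**2 + 4*k + 2)/2**k

Ratio r(k) = (3*k**2 + 4*k - 4)/(2*(3*k**2 - 2*k - 5)).
A = 1/2, B = 1, C = k**2 - 2*k/3 - 5/3.
f must satisfy (1/2)·f(k+1) − (1)·f(k) = k**2 - 2*k/3 - 5/3.
deg f ≤ 2 (via 0,0,2).
A polynomial solution: f(k) = -2*(3*k**2 + 4*k + 2)/3.
Get s_k = R·t_k = (3*k**2 + 4*k + 2)/2**k with R(k) = B(k−1)f(k)/C(k) = -2*(3*k**2 + 4*k + 2)/((k + 1)*(3*k - 5)).
s_(k+1) − s_k = (-3*k**2 + 2*k + 5)/(2*2**k) = t_k.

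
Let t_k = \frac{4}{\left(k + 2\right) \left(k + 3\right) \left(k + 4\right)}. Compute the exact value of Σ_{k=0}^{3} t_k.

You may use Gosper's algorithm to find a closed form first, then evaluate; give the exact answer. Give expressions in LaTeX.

Σ = 2/7

t_(k+1)/t_k = (k + 2)/(k + 5).
Factor: A=k + 2; B=k + 5; C=1.
f must satisfy (k + 2)·f(k+1) − (k + 4)·f(k) = 1.
Bound: deg f ≤ 2.
A polynomial solution: f(k) = k*(k + 5)/12.
Certificate R = B(k−1)f/C = k*(k + 4)*(k + 5)/12 gives s_k = k*(k + 5)/(3*(k + 2)*(k + 3)).
s_(k+1) − s_k = 4/(k**3 + 9*k**2 + 26*k + 24) = t_k.
Σ_(k=0)^(3) t_k = s_(4) − s_(0) = 2/7 − (0) = 2/7.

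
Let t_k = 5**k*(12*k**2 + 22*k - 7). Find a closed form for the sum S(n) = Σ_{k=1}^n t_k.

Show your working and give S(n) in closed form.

t_(k+1)/t_k = 5*(12*k**2 + 46*k + 27)/(12*k**2 + 22*k - 7).
A = 5, B = 1, C = k**2 + 11*k/6 - 7/12.
Key eq: (5)·f(k+1) = (1)·f(k) + (k**2 + 11*k/6 - 7/12).
From deg A=0, deg B=0, deg C=2: d=2.
Solve for f: f(k) = (3*k**2 - 2*k - 3)/12 (degree 2 ≤ 2).
So s_k = (B(k−1)f/C)·t_k = ((3*k**2 - 2*k - 3)/(12*k**2 + 22*k - 7))·t_k = 5**k*(3*k**2 - 2*k - 3).
Δs = 5**k*(12*k**2 + 22*k - 7), as required.
Σ_(k=1)^n t_k = s_(n+1) − s_(1) = (5**(n + 1)*(3*n**2 + 4*n - 2)) − (-10), i.e. 15*5**n*n**2 + 20*5**n*n - 10*5**n + 10.

S(n) = 15*5**n*n**2 + 20*5**n*n - 10*5**n + 10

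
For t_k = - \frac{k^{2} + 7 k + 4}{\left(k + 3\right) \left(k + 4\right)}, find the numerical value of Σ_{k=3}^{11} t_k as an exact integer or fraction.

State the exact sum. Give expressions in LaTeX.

Step 1: r(k) = (k + 3)*(7*k + (k + 1)**2 + 11)/((k + 5)*(k**2 + 7*k + 4)).
So A=k + 3 and B=k + 5, with C=k**2 + 7*k + 4.
Need (k + 3)·f(k+1) − (k + 4)·f(k) = k**2 + 7*k + 4.
d = 2 from the (1,1,2) case.
Solving with deg f ≤ 2: f(k) = k*(3*k + 1)/3.
R(k) = B(k−1)·f(k)/C(k) = k*(k + 4)*(3*k + 1)/(3*(k**2 + 7*k + 4)); s_k = R·t_k = k*(-3*k - 1)/(3*(k + 3)).
Δs = (-k**2 - 7*k - 4)/(k**2 + 7*k + 12), as required.
Evaluate s at k=12 and k=3: -148/15 and -5/3; difference -41/5.

Σ = -41/5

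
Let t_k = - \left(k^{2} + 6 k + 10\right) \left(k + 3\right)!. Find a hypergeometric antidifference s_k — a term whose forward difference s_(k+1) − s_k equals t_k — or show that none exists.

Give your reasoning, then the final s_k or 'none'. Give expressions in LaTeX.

Ratio r(k) = (k + 4)*(6*k + (k + 1)**2 + 16)/(k**2 + 6*k + 10).
So A=k + 4 and B=1, with C=k**2 + 6*k + 10.
Set up (k + 4)·f(k+1) − (1)·f(k) − (k**2 + 6*k + 10) = 0.
Bound: deg f ≤ 1.
A polynomial solution: f(k) = k + 2.
R(k) = B(k−1)·f(k)/C(k) = (k + 2)/(k**2 + 6*k + 10); s_k = R·t_k = -(k + 2)*factorial(k + 3).
Δs = -(k**2 + 6*k + 10)*factorial(k + 3), as required.

s_k = - \left(k + 2\right) \left(k + 3\right)!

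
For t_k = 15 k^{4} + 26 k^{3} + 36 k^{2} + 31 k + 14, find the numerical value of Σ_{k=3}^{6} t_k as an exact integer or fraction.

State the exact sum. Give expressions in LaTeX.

t_(k+1)/t_k = (15*k**4 + 86*k**3 + 204*k**2 + 241*k + 122)/(15*k**4 + 26*k**3 + 36*k**2 + 31*k + 14).
Take A(k)=1, B(k)=1, C(k)=k**4 + 26*k**3/15 + 12*k**2/5 + 31*k/15 + 14/15.
f must satisfy (1)·f(k+1) − (1)·f(k) = k**4 + 26*k**3/15 + 12*k**2/5 + 31*k/15 + 14/15.
deg f ≤ 5 (via 0,0,4).
Solve for f: f(k) = k*(3*k**4 - k**3 + 4*k**2 + 4*k + 4)/15 (degree 5 ≤ 5).
Certificate R = B(k−1)f/C = k*(3*k**4 - k**3 + 4*k**2 + 4*k + 4)/(15*k**4 + 26*k**3 + 36*k**2 + 31*k + 14) gives s_k = k*(3*k**4 - k**3 + 4*k**2 + 4*k + 4).
s_(k+1) − s_k = 15*k**4 + 26*k**3 + 36*k**2 + 31*k + 14 = t_k.
Σ_(k=3)^(6) t_k = s_(7) − s_(3) = 49616 − (804) = 48812.

Σ = 48812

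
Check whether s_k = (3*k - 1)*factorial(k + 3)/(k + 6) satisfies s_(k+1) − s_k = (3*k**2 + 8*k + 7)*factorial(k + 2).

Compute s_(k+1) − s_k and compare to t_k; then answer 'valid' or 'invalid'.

s_(k+1) = (3*k + 2)*factorial(k + 4)/(k + 7)
s_(k+1) − s_k = (3*k**3 + 29*k**2 + 72*k + 55)*factorial(k + 3)/((k + 6)*(k + 7))
(s_(k+1) − s_k) − t_k = -3*(3*k**3 + 26*k**2 + 52*k + 43)*factorial(k + 2)/((k + 6)*(k + 7))

Invalid: residual -3*(3*k**3 + 26*k**2 + 52*k + 43)*factorial(k + 2)/((k + 6)*(k + 7)) ≠ 0.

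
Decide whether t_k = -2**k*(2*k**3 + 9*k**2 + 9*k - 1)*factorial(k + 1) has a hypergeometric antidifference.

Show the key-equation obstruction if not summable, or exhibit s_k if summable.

Step 1: r(k) = 2*(2*k**4 + 19*k**3 + 63*k**2 + 85*k + 38)/(2*k**3 + 9*k**2 + 9*k - 1).
Normal form (A,B,C) = (2*k + 4, 1, k**3 + 9*k**2/2 + 9*k/2 - 1/2).
Need (2*k + 4)·f(k+1) − (1)·f(k) = k**3 + 9*k**2/2 + 9*k/2 - 1/2.
d = 2 from the (1,0,3) case.
Solve for f: f(k) = (k**2 + k - 3)/2 (degree 2 ≤ 2).
R(k) = B(k−1)·f(k)/C(k) = (k**2 + k - 3)/(2*k**3 + 9*k**2 + 9*k - 1); s_k = R·t_k = -2**k*(k**2 + k - 3)*factorial(k + 1).
Check: Δs_k = -2**k*(2*k**3 + 9*k**2 + 9*k - 1)*factorial(k + 1). ✓

Yes. s_k = -2**k*(k**2 + k - 3)*factorial(k + 1).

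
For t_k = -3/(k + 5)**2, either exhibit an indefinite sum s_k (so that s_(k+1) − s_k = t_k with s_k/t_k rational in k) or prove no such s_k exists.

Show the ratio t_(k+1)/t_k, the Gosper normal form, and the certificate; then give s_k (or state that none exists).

Compute t_(k+1)/t_k: get (k + 5)**2/(k + 6)**2.
Gosper form: A/B · C(k+1)/C(k) with A=k**2 + 10*k + 25, B=k**2 + 12*k + 36, C=1.
Solve (k**2 + 10*k + 25)·f(k+1) − (k**2 + 10*k + 25)·f(k) = 1.
Bound: deg f ≤ 0.
Write f(k) = c0. Then LHS − RHS = -1, requiring -1 = 0: contradictory. No certificate.

no hypergeometric antidifference exists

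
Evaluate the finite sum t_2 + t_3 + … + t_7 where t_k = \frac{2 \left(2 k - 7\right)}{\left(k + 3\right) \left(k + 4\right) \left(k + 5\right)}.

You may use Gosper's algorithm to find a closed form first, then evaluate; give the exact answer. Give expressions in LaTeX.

Σ = -1/660

Compute t_(k+1)/t_k: get (k + 3)*(2*k - 5)/((k + 6)*(2*k - 7)).
Gosper form: A/B · C(k+1)/C(k) with A=k + 3, B=k + 6, C=k - 7/2.
Key eq: (k + 3)·f(k+1) = (k + 5)·f(k) + (k - 7/2).
From deg A=1, deg B=1, deg C=1: d=2.
Solve for f: f(k) = -k*(k + 55)/48 (degree 2 ≤ 2).
R(k) = B(k−1)·f(k)/C(k) = -k*(k + 5)*(k + 55)/(24*(2*k - 7)); s_k = R·t_k = k*(-k - 55)/(12*(k + 3)*(k + 4)).
Check: Δs_k = 2*(2*k - 7)/(k**3 + 12*k**2 + 47*k + 60). ✓
Evaluate s at k=8 and k=2: -7/22 and -19/60; difference -1/660.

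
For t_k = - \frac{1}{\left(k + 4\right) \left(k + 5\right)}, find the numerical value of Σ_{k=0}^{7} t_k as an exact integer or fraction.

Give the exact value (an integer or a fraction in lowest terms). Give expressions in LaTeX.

t_(k+1)/t_k = (k + 4)/(k + 6).
Normal form (A,B,C) = (k + 4, k + 6, 1).
Set up (k + 4)·f(k+1) − (k + 5)·f(k) − (1) = 0.
Degrees (1,1,0) ⇒ d ≤ 1.
A polynomial solution: f(k) = k/4.
So s_k = (B(k−1)f/C)·t_k = (k*(k + 5)/4)·t_k = -k/(4*k + 16).
Check: Δs_k = -1/(k**2 + 9*k + 20). ✓
Evaluate s at k=8 and k=0: -1/6 and 0; difference -1/6.

Σ = -1/6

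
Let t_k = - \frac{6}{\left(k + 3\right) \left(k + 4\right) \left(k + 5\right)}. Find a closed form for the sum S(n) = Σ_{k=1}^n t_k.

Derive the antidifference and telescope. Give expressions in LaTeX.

S(n) = \frac{3 n \left(- n - 9\right)}{20 \left(n^{2} + 9 n + 20\right)}

Step 1: r(k) = (k + 3)/(k + 6).
So A=k + 3 and B=k + 6, with C=1.
Solve (k + 3)·f(k+1) − (k + 5)·f(k) = 1.
Degrees (1,1,0) ⇒ d ≤ 2.
Solving with deg f ≤ 2: f(k) = k*(k + 7)/24.
So s_k = (B(k−1)f/C)·t_k = (k*(k + 5)*(k + 7)/24)·t_k = k*(-k - 7)/(4*(k + 3)*(k + 4)).
s_(k+1) − s_k = -6/(k**3 + 12*k**2 + 47*k + 60) = t_k.
Telescope: S(n) = s_(n+1) − s_(1) = (-n**2 - 9*n - 8)/(4*(n**2 + 9*n + 20)) − (-1/10) = 3*n*(-n - 9)/(20*(n**2 + 9*n + 20)).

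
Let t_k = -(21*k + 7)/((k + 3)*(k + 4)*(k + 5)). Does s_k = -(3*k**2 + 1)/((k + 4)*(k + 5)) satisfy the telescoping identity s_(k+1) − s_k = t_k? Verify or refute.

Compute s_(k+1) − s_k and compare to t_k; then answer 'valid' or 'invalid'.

s_(k+1) = (-3*(k + 1)**2 - 1)/((k + 5)*(k + 6))
s_(k+1) − s_k = (-27*k - 10)/(k**3 + 15*k**2 + 74*k + 120)
(s_(k+1) − s_k) − t_k = 6*(-k**2 + 7*k + 2)/(k**4 + 18*k**3 + 119*k**2 + 342*k + 360)

Invalid: residual 6*(-k**2 + 7*k + 2)/(k**4 + 18*k**3 + 119*k**2 + 342*k + 360) ≠ 0.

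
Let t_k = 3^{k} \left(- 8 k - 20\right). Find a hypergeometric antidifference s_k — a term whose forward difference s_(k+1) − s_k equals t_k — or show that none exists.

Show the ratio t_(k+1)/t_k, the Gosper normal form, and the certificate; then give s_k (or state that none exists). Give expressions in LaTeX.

Ratio r(k) = 3*(2*k + 7)/(2*k + 5).
Gosper form: A/B · C(k+1)/C(k) with A=3, B=1, C=k + 5/2.
Key eq: (3)·f(k+1) = (1)·f(k) + (k + 5/2).
Degrees (0,0,1) ⇒ d ≤ 1.
Coefficient equations give f(k) = (k + 1)/2.
Get s_k = R·t_k = -4*3**k*(k + 1) with R(k) = B(k−1)f(k)/C(k) = (k + 1)/(2*k + 5).
Verify: 3**k*(-8*k - 20) matches t_k.

s_k = - 4 \cdot 3^{k} \left(k + 1\right)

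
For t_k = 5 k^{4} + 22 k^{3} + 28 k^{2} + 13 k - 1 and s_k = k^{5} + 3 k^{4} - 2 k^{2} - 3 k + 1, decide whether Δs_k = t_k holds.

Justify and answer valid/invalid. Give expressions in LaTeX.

Valid — Δs_k = t_k.

s_(k+1) = k*(k**4 + 8*k**3 + 22*k**2 + 26*k + 10)
s_(k+1) − s_k = 5*k**4 + 22*k**3 + 28*k**2 + 13*k - 1
(s_(k+1) − s_k) − t_k = 0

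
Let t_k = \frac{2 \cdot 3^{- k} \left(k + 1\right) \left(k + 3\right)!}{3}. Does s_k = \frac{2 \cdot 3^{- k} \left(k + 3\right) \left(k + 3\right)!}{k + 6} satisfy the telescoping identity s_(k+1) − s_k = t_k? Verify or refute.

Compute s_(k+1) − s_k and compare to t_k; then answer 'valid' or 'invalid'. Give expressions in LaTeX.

Invalid: residual - \frac{2 \cdot 3^{- k} \left(k^{2} + 7 k + 3\right) \left(k + 3\right)!}{\left(k + 6\right) \left(k + 7\right)} ≠ 0.

s_(k+1) = 2*(k + 4)*factorial(k + 4)/(3*3**k*(k + 7))
s_(k+1) − s_k = 2*(k**3 + 11*k**2 + 34*k + 33)*factorial(k + 3)/(3*3**k*(k + 6)*(k + 7))
(s_(k+1) − s_k) − t_k = -2*(k**2 + 7*k + 3)*factorial(k + 3)/(3**k*(k + 6)*(k + 7))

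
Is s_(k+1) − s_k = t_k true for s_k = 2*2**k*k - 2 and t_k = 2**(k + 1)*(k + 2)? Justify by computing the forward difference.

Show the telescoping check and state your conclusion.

s_(k+1) = 2*2**(k + 1)*(k + 1) - 2
s_(k+1) − s_k = 2**(k + 1)*(k + 2)
(s_(k+1) − s_k) − t_k = 0

valid (s_(k+1) − s_k reduces to t_k)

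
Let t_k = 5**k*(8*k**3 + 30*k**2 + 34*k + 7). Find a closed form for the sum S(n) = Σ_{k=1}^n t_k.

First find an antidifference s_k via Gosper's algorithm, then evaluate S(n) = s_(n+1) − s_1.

S(n) = 10*5**n*n**3 + 30*5**n*n**2 + 35*5**n*n + 5*5**n - 5

Ratio r(k) = 5*(8*k**3 + 54*k**2 + 118*k + 79)/(8*k**3 + 30*k**2 + 34*k + 7).
Factor: A=5; B=1; C=k**3 + 15*k**2/4 + 17*k/4 + 7/8.
Solve (5)·f(k+1) − (1)·f(k) = k**3 + 15*k**2/4 + 17*k/4 + 7/8.
Degrees (0,0,3) ⇒ d ≤ 3.
Match coefficients ⇒ f(k) = (2*k**3 + k - 2)/8.
Get s_k = R·t_k = 5**k*(2*k**3 + k - 2) with R(k) = B(k−1)f(k)/C(k) = (2*k**3 + k - 2)/(8*k**3 + 30*k**2 + 34*k + 7).
s_(k+1) − s_k = 5**k*(8*k**3 + 30*k**2 + 34*k + 7) = t_k.
Σ_(k=1)^n t_k = s_(n+1) − s_(1) = (5**(n + 1)*(2*n**3 + 6*n**2 + 7*n + 1)) − (5), i.e. 10*5**n*n**3 + 30*5**n*n**2 + 35*5**n*n + 5*5**n - 5.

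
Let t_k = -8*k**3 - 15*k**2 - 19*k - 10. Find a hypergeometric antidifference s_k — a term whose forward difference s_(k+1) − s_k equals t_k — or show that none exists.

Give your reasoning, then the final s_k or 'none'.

s_k = k*(-2*k**3 - k**2 - 4*k - 3)

r(k) = (8*k**3 + 39*k**2 + 73*k + 52)/(8*k**3 + 15*k**2 + 19*k + 10) after simplifying.
Take A(k)=1, B(k)=1, C(k)=k**3 + 15*k**2/8 + 19*k/8 + 5/4.
Solve (1)·f(k+1) − (1)·f(k) = k**3 + 15*k**2/8 + 19*k/8 + 5/4.
From deg A=0, deg B=0, deg C=3: d=4.
Solve for f: f(k) = k*(2*k**3 + k**2 + 4*k + 3)/8 (degree 4 ≤ 4).
R(k) = B(k−1)·f(k)/C(k) = k*(2*k**3 + k**2 + 4*k + 3)/(8*k**3 + 15*k**2 + 19*k + 10); s_k = R·t_k = k*(-2*k**3 - k**2 - 4*k - 3).
Verify: -8*k**3 - 15*k**2 - 19*k - 10 matches t_k.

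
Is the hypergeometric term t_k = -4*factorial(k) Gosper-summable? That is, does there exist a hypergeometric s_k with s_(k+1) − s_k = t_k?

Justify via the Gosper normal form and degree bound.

No — key equation has no polynomial f.

r(k) = k + 1 after simplifying.
Factor: A=k + 1; B=1; C=1.
Set up (k + 1)·f(k+1) − (1)·f(k) − (1) = 0.
d = -1 from the (1,0,0) case.
d = -1 < 0 ⇒ no nonzero polynomial f; not summable.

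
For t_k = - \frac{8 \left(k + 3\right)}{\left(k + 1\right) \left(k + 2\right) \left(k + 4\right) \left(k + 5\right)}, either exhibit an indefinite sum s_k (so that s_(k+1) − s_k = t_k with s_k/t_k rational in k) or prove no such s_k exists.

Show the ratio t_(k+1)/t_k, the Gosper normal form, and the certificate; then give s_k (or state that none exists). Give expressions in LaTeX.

r(k) = (k + 1)*(k + 4)**2/((k + 3)**2*(k + 6)) after simplifying.
Gosper form: A/B · C(k+1)/C(k) with A=k + 1, B=k + 6, C=k**2 + 6*k + 9.
Solve (k + 1)·f(k+1) − (k + 5)·f(k) = k**2 + 6*k + 9.
From deg A=1, deg B=1, deg C=2: d=4.
Solve for f: f(k) = k*(k + 2)*(k + 3)*(k + 5)/8 (degree 4 ≤ 4).
Then R = B(k−1)f/C = k*(k + 2)*(k + 5)**2/(8*(k + 3)), so s_k = R(k)·t_k = k*(-k - 5)/(k**2 + 5*k + 4).
s_(k+1) − s_k = 8*(-k - 3)/(k**4 + 12*k**3 + 49*k**2 + 78*k + 40) = t_k.

s_k = \frac{k \left(- k - 5\right)}{k^{2} + 5 k + 4}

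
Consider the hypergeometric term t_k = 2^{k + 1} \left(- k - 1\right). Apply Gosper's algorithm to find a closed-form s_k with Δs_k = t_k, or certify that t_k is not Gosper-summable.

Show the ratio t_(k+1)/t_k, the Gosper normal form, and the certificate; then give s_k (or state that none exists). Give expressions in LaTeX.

The ratio is 2*(k + 2)/(k + 1).
Take A(k)=2, B(k)=1, C(k)=k + 1.
Key eq: (2)·f(k+1) = (1)·f(k) + (k + 1).
Bound: deg f ≤ 1.
Match coefficients ⇒ f(k) = k - 1.
Then R = B(k−1)f/C = (k - 1)/(k + 1), so s_k = R(k)·t_k = 2**(k + 1)*(1 - k).
Δs = 2**(k + 1)*(-k - 1), as required.

s_k = 2^{k + 1} \left(1 - k\right)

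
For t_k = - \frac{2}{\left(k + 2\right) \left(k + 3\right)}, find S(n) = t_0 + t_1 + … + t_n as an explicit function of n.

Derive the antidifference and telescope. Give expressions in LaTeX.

S(n) = \frac{- n - 1}{n + 3}

Step 1: r(k) = (k + 2)/(k + 4).
Take A(k)=k + 2, B(k)=k + 4, C(k)=1.
Need (k + 2)·f(k+1) − (k + 3)·f(k) = 1.
Bound: deg f ≤ 1.
Solving with deg f ≤ 1: f(k) = k/2.
R(k) = B(k−1)·f(k)/C(k) = k*(k + 3)/2; s_k = R·t_k = -k/(k + 2).
Check: Δs_k = -2/(k**2 + 5*k + 6). ✓
s_(n+1) = (-n - 1)/(n + 3) and s_(0) = 0, so S(n) = (-n - 1)/(n + 3).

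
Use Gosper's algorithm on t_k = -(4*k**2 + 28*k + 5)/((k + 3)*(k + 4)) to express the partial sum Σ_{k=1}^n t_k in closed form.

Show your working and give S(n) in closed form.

S(n) = n*(-16*n - 21)/(4*(n + 4))

The ratio is (k + 3)*(28*k + 4*(k + 1)**2 + 33)/((k + 5)*(4*k**2 + 28*k + 5)).
Factor: A=k + 3; B=k + 5; C=k**2 + 7*k + 5/4.
Solve (k + 3)·f(k+1) − (k + 4)·f(k) = k**2 + 7*k + 5/4.
From deg A=1, deg B=1, deg C=2: d=2.
Coefficient equations give f(k) = k*(12*k - 7)/12.
Then R = B(k−1)f/C = k*(k + 4)*(12*k - 7)/(3*(4*k**2 + 28*k + 5)), so s_k = R(k)·t_k = k*(7 - 12*k)/(3*(k + 3)).
Verify: (-4*k**2 - 28*k - 5)/(k**2 + 7*k + 12) matches t_k.
Evaluate: s_(n+1) = (-12*n**2 - 17*n - 5)/(3*(n + 4)); subtract s_(1) = -5/12 ⇒ S(n) = n*(-16*n - 21)/(4*(n + 4)).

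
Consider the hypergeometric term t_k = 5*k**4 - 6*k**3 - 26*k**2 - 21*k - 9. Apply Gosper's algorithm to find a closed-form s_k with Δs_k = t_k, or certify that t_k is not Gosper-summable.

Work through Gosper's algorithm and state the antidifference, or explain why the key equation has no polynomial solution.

s_k = k*(k**4 - 4*k**3 - 4*k**2 + k - 3)

t_(k+1)/t_k = (5*k**4 + 14*k**3 - 14*k**2 - 71*k - 57)/(5*k**4 - 6*k**3 - 26*k**2 - 21*k - 9).
Gosper form: A/B · C(k+1)/C(k) with A=1, B=1, C=k**4 - 6*k**3/5 - 26*k**2/5 - 21*k/5 - 9/5.
Need (1)·f(k+1) − (1)·f(k) = k**4 - 6*k**3/5 - 26*k**2/5 - 21*k/5 - 9/5.
Degrees (0,0,4) ⇒ d ≤ 5.
A polynomial solution: f(k) = k*(k**4 - 4*k**3 - 4*k**2 + k - 3)/5.
Certificate R = B(k−1)f/C = k*(k**4 - 4*k**3 - 4*k**2 + k - 3)/(5*k**4 - 6*k**3 - 26*k**2 - 21*k - 9) gives s_k = k*(k**4 - 4*k**3 - 4*k**2 + k - 3).
s_(k+1) − s_k = 5*k**4 - 6*k**3 - 26*k**2 - 21*k - 9 = t_k.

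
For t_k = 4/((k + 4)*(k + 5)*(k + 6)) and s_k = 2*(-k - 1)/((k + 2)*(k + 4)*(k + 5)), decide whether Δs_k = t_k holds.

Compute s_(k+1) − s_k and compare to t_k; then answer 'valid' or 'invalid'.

s_(k+1) = 2*(-k - 2)/((k + 3)*(k + 5)*(k + 6))
s_(k+1) − s_k = 2*(2*k**2 + 7*k + 2)/(k**5 + 20*k**4 + 155*k**3 + 580*k**2 + 1044*k + 720)
(s_(k+1) − s_k) − t_k = 2*(-3*k - 10)/(k**5 + 20*k**4 + 155*k**3 + 580*k**2 + 1044*k + 720)

Invalid: residual 2*(-3*k - 10)/(k**5 + 20*k**4 + 155*k**3 + 580*k**2 + 1044*k + 720) ≠ 0.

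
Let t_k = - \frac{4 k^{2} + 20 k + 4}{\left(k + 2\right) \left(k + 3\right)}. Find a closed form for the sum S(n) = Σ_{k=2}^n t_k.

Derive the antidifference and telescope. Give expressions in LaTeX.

S(n) = \frac{- 4 n^{2} - 3 n + 7}{n + 3}

Ratio r(k) = (k + 2)*(5*k + (k + 1)**2 + 6)/((k + 4)*(k**2 + 5*k + 1)).
A = k + 2, B = k + 4, C = k**2 + 5*k + 1.
f must satisfy (k + 2)·f(k+1) − (k + 3)·f(k) = k**2 + 5*k + 1.
d = 2 from the (1,1,2) case.
Solving with deg f ≤ 2: f(k) = k*(2*k - 1)/2.
Certificate R = B(k−1)f/C = k*(k + 3)*(2*k - 1)/(2*(k**2 + 5*k + 1)) gives s_k = 2*k*(1 - 2*k)/(k + 2).
Check: Δs_k = 4*(-k**2 - 5*k - 1)/(k**2 + 5*k + 6). ✓
Evaluate: s_(n+1) = 2*(-2*n**2 - 3*n - 1)/(n + 3); subtract s_(2) = -3 ⇒ S(n) = (-4*n**2 - 3*n + 7)/(n + 3).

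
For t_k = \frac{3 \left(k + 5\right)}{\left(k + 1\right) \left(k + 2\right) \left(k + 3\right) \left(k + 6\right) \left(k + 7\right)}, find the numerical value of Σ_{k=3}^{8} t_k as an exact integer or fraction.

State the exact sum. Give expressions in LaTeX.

Σ = 49/9900

Ratio r(k) = (k + 1)*(k + 6)**2/((k + 4)*(k + 5)*(k + 8)).
So A=k + 1 and B=k + 8, with C=k**3 + 14*k**2 + 65*k + 100.
Set up (k + 1)·f(k+1) − (k + 7)·f(k) − (k**3 + 14*k**2 + 65*k + 100) = 0.
Degrees (1,1,3) ⇒ d ≤ 6.
Solving with deg f ≤ 6: f(k) = k*(k + 3)*(k + 4)**2*(k + 5)**2/36.
Certificate R = B(k−1)f/C = k*(k + 3)*(k + 4)*(k + 7)/36 gives s_k = k*(k**2 + 9*k + 20)/(12*(k**3 + 9*k**2 + 20*k + 12)).
Verify: 3*(k + 5)/(k**5 + 19*k**4 + 131*k**3 + 401*k**2 + 540*k + 252) matches t_k.
Telescoping: Σ = s_(9) − s_(3) = 91/1100 − (7/90) = 49/9900.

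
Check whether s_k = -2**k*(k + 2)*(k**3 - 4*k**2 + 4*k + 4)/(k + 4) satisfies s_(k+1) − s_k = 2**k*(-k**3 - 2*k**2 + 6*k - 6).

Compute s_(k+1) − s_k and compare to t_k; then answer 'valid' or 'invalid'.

Invalid: residual 2**(k + 1)*(k**4 + 5*k**3 + 6*k**2 - 22*k + 20)/(k**2 + 9*k + 20) ≠ 0.

s_(k+1) = 2**(k + 1)*(-k**4 - 2*k**3 + 4*k**2 - 2*k - 15)/(k + 5)
s_(k+1) − s_k = 2**k*(-k**5 - 9*k**4 - 22*k**3 + 20*k**2 + 22*k - 80)/(k**2 + 9*k + 20)
(s_(k+1) − s_k) − t_k = 2**(k + 1)*(k**4 + 5*k**3 + 6*k**2 - 22*k + 20)/(k**2 + 9*k + 20)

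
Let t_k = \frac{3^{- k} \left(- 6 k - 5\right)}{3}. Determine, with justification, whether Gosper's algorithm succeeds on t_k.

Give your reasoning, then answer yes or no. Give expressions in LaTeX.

Step 1: r(k) = (6*k + 11)/(3*(6*k + 5)).
Gosper form: A/B · C(k+1)/C(k) with A=1/3, B=1, C=k + 5/6.
Set up (1/3)·f(k+1) − (1)·f(k) − (k + 5/6) = 0.
Bound: deg f ≤ 1.
Solving with deg f ≤ 1: f(k) = -(3*k + 4)/2.
Get s_k = R·t_k = (3*k + 4)/3**k with R(k) = B(k−1)f(k)/C(k) = -3*(3*k + 4)/(6*k + 5).
Check: Δs_k = (-6*k - 5)/(3*3**k). ✓

Yes. s_k = 3^{- k} \left(3 k + 4\right).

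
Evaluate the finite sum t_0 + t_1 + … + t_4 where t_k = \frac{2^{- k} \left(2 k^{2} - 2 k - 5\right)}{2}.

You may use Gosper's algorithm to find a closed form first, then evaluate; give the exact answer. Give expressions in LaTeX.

Σ = -91/32

Step 1: r(k) = (k**2 + k - 5/2)/(2*k**2 - 2*k - 5).
Take A(k)=1/2, B(k)=1, C(k)=k**2 - k - 5/2.
Solve (1/2)·f(k+1) − (1)·f(k) = k**2 - k - 5/2.
d = 2 from the (0,0,2) case.
Match coefficients ⇒ f(k) = -2*k**2 - 2*k + 1.
Get s_k = R·t_k = (-2*k**2 - 2*k + 1)/2**k with R(k) = B(k−1)f(k)/C(k) = -2*(2*k**2 + 2*k - 1)/(2*k**2 - 2*k - 5).
Δs = (2*k**2 - 2*k - 5)/(2*2**k), as required.
Evaluate s at k=5 and k=0: -59/32 and 1; difference -91/32.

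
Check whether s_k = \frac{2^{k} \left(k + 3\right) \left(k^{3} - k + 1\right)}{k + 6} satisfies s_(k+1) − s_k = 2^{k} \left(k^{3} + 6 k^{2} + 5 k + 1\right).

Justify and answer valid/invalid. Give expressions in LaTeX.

s_(k+1) = -2**(k + 1)*(k + 4)*(k - (k + 1)**3)/(k + 7)
s_(k+1) − s_k = 2**k*(k**5 + 16*k**4 + 92*k**3 + 195*k**2 + 127*k + 27)/(k**2 + 13*k + 42)
(s_(k+1) − s_k) − t_k = 3*2**k*(-k**4 - 11*k**3 - 41*k**2 - 32*k - 5)/(k**2 + 13*k + 42)

Invalid: residual \frac{3 \cdot 2^{k} \left(- k^{4} - 11 k^{3} - 41 k^{2} - 32 k - 5\right)}{k^{2} + 13 k + 42} ≠ 0.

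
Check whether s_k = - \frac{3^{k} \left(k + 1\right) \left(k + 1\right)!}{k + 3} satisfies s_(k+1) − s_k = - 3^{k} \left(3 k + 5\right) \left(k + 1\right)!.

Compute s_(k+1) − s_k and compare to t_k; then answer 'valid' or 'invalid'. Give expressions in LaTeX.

s_(k+1) = -3**(k + 1)*(k + 2)*factorial(k + 2)/(k + 4)
s_(k+1) − s_k = -3**k*(3*k**3 + 20*k**2 + 43*k + 32)*factorial(k + 1)/((k + 3)*(k + 4))
(s_(k+1) − s_k) − t_k = 2*3**k*(3*k**2 + 14*k + 14)*factorial(k + 1)/((k + 3)*(k + 4))

Invalid: residual \frac{2 \cdot 3^{k} \left(3 k^{2} + 14 k + 14\right) \left(k + 1\right)!}{\left(k + 3\right) \left(k + 4\right)} ≠ 0.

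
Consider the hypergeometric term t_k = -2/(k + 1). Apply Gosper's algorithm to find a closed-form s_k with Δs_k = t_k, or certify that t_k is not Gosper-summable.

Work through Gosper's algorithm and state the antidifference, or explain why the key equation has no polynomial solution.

none (Gosper's algorithm certifies no s_k)

The ratio is (k + 1)/(k + 2).
Take A(k)=k + 1, B(k)=k + 2, C(k)=1.
Solve (k + 1)·f(k+1) − (k + 1)·f(k) = 1.
From deg A=1, deg B=1, deg C=0: d=0.
Write f(k) = c0. Then LHS − RHS = -1, requiring -1 = 0: contradictory. No certificate.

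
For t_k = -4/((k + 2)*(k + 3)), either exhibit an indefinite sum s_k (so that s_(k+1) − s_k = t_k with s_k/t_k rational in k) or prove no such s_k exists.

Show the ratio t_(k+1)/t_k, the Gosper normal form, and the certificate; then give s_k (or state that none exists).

s_k = -2*k/(k + 2)

Ratio r(k) = (k + 2)/(k + 4).
Normal form (A,B,C) = (k + 2, k + 4, 1).
Set up (k + 2)·f(k+1) − (k + 3)·f(k) − (1) = 0.
d = 1 from the (1,1,0) case.
Match coefficients ⇒ f(k) = k/2.
Then R = B(k−1)f/C = k*(k + 3)/2, so s_k = R(k)·t_k = -2*k/(k + 2).
Verify: -4/(k**2 + 5*k + 6) matches t_k.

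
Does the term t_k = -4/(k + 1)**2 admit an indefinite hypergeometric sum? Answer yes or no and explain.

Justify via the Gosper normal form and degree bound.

Compute t_(k+1)/t_k: get (k + 1)**2/(k + 2)**2.
A = k**2 + 2*k + 1, B = k**2 + 4*k + 4, C = 1.
f must satisfy (k**2 + 2*k + 1)·f(k+1) − (k**2 + 2*k + 1)·f(k) = 1.
Bound: deg f ≤ 0.
f = c0 ⇒ A·f(k+1) − B(k−1)·f(k) − C = -1. The system {-1 = 0} is inconsistent; no antidifference.

No. Not Gosper-summable.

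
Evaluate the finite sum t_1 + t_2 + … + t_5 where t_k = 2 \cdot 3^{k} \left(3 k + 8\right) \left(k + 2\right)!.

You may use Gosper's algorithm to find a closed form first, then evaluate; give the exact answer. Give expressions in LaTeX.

Σ = 58786524

r(k) = 3*(k + 3)*(3*k + 11)/(3*k + 8) after simplifying.
Take A(k)=3*k + 9, B(k)=1, C(k)=k + 8/3.
Solve (3*k + 9)·f(k+1) − (1)·f(k) = k + 8/3.
deg f ≤ 0 (via 1,0,1).
Coefficient equations give f(k) = 1/3.
So s_k = (B(k−1)f/C)·t_k = (1/(3*k + 8))·t_k = 2*3**k*factorial(k + 2).
Verify: 2*3**k*(3*k + 8)*factorial(k + 2) matches t_k.
Sum = s_(6) − s_(1); s_(6) = 58786560, s_(1) = 36 ⇒ 58786524.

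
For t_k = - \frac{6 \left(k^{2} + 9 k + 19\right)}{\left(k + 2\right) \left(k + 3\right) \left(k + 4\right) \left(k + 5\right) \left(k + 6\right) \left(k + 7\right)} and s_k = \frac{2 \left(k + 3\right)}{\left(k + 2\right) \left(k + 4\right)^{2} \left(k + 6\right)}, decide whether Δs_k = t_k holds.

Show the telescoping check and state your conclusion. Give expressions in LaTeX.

s_(k+1) = 2*(k + 4)/((k + 3)*(k + 5)**2*(k + 7))
s_(k+1) − s_k = 2*((k + 2)*(k + 4)**3*(k + 6) - (k + 3)**2*(k + 5)**2*(k + 7))/((k + 2)*(k + 3)*(k + 4)**2*(k + 5)**2*(k + 6)*(k + 7))
(s_(k+1) − s_k) − t_k = 2*(4*k**3 + 54*k**2 + 236*k + 333)/(k**8 + 36*k**7 + 558*k**6 + 4860*k**5 + 25989*k**4 + 87264*k**3 + 179372*k**2 + 205920*k + 100800)

Invalid: residual \frac{2 \left(4 k^{3} + 54 k^{2} + 236 k + 333\right)}{k^{8} + 36 k^{7} + 558 k^{6} + 4860 k^{5} + 25989 k^{4} + 87264 k^{3} + 179372 k^{2} + 205920 k + 100800} ≠ 0.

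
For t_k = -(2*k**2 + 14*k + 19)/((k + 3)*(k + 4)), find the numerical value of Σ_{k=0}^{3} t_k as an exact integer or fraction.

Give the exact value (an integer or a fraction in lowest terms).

Ratio r(k) = (k + 3)*(14*k + 2*(k + 1)**2 + 33)/((k + 5)*(2*k**2 + 14*k + 19)).
A = k + 3, B = k + 5, C = k**2 + 7*k + 19/2.
Set up (k + 3)·f(k+1) − (k + 4)·f(k) − (k**2 + 7*k + 19/2) = 0.
d = 2 from the (1,1,2) case.
Match coefficients ⇒ f(k) = k*(6*k + 13)/6.
R(k) = B(k−1)·f(k)/C(k) = k*(k + 4)*(6*k + 13)/(3*(2*k**2 + 14*k + 19)); s_k = R·t_k = k*(-6*k - 13)/(3*(k + 3)).
Δs = (-2*k**2 - 14*k - 19)/(k**2 + 7*k + 12), as required.
Evaluate s at k=4 and k=0: -148/21 and 0; difference -148/21.

Σ = -148/21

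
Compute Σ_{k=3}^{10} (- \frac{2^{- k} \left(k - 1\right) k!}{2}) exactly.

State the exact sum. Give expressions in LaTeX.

Σ = -155919/8

Compute t_(k+1)/t_k: get k*(k + 1)/(2*(k - 1)).
A = k/2 + 1/2, B = 1, C = k - 1.
f must satisfy (k/2 + 1/2)·f(k+1) − (1)·f(k) = k - 1.
d = 0 from the (1,0,1) case.
Solve for f: f(k) = 2 (degree 0 ≤ 0).
So s_k = (B(k−1)f/C)·t_k = (2/(k - 1))·t_k = -factorial(k)/2**k.
Δs = -(k - 1)*factorial(k)/(2*2**k), as required.
Σ_(k=3)^(10) t_k = s_(11) − s_(3) = -155925/8 − (-3/4) = -155919/8.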